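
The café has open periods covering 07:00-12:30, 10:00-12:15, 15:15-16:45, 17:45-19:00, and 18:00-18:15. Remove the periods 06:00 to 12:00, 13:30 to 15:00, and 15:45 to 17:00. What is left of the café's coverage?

12:00–12:30, 15:15–15:45, 17:45–19:00

First set merges to 07:00–12:30, 15:15–16:45, 17:45–19:00.
07:00–12:30 \ B = 12:00–12:30.
15:15–16:45 \ B = 15:15–15:45.
17:45–19:00: nothing removed.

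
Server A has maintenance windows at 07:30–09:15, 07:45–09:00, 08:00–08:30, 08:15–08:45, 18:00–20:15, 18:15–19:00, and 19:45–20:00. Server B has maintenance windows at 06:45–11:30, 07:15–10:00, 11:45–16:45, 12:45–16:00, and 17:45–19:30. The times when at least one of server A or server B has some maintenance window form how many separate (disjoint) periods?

3

A, merged: 07:30-09:15, 18:00-20:15.
B, merged: 06:45-11:30, 11:45-16:45, 17:45-19:30.
A ∪ B = 06:45-11:30, 11:45-16:45, 17:45-20:15.
That is 3 disjoint pieces.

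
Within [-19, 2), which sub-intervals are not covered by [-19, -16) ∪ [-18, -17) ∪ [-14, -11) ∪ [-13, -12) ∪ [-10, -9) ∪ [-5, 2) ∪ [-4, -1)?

The merged coverage is [-19, -16), [-14, -11), [-10, -9), [-5, 2).
Uncovered inside [-19, 2): [-16, -14), [-11, -10), [-9, -5).

[-16, -14) ∪ [-11, -10) ∪ [-9, -5)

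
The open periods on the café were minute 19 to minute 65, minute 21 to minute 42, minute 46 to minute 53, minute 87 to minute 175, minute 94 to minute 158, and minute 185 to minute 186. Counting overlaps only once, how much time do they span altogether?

Merged: minute 19 to minute 65, minute 87 to minute 175, minute 185 to minute 186.
Lengths: 46 minutes + 88 minutes + 1 minute = 135 minutes.

135 minutes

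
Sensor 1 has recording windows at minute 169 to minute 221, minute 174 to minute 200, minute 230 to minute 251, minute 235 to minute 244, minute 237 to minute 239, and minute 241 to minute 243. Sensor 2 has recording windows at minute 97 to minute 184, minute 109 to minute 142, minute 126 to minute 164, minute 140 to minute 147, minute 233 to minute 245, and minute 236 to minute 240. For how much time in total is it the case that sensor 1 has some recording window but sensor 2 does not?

46 minutes

First set merges to minute 169 to minute 221, minute 230 to minute 251.
Second set merges to minute 97 to minute 184, minute 233 to minute 245.
A \ B = minute 184 to minute 221, minute 230 to minute 233, minute 245 to minute 251.
Total: 37 minutes + 3 minutes + 6 minutes = 46 minutes.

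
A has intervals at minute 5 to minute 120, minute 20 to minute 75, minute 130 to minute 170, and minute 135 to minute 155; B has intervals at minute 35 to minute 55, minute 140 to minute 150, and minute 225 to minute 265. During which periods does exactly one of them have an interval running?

First set merges to minute 5 to minute 120, minute 130 to minute 170.
A \ B = minute 5 to minute 35, minute 55 to minute 120, minute 130 to minute 140, minute 150 to minute 170.
B \ A = minute 225 to minute 265.
Union of the two gives the symmetric difference.

minute 5 to minute 35, minute 55 to minute 120, minute 130 to minute 140, minute 150 to minute 170, minute 225 to minute 265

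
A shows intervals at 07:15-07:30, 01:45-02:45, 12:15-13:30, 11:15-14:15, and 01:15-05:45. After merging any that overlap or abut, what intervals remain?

01:15-05:45, 07:15-07:30, 11:15-14:15

Sort by start: 01:15-05:45, 01:45-02:45, 07:15-07:30, 11:15-14:15, 12:15-13:30.
01:45-02:45 overlaps/touches 01:15-05:45 → extend to 01:15-05:45.
07:15-07:30 is disjoint → start new block.
11:15-14:15 is disjoint → start new block.
12:15-13:30 overlaps/touches 11:15-14:15 → extend to 11:15-14:15.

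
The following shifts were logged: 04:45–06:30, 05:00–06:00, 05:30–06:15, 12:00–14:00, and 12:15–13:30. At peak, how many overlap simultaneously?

3

Walk the sorted start/end points keeping a running depth.
The depth first hits 3 at 05:30.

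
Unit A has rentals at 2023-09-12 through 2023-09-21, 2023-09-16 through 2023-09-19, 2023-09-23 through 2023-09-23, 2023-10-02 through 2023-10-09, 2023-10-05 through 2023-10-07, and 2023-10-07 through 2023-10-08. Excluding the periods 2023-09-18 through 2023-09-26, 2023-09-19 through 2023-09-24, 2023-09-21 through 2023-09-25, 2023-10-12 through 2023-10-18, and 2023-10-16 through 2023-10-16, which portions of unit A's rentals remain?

First set merges to 2023-09-12 through 2023-09-21, 2023-09-23 through 2023-09-23, 2023-10-02 through 2023-10-09.
Second set merges to 2023-09-18 through 2023-09-26, 2023-10-12 through 2023-10-18.
2023-09-12 through 2023-09-21 with B removed leaves 2023-09-12 through 2023-09-17.
2023-09-23 through 2023-09-23 lies entirely inside B → drops out.
2023-10-02 through 2023-10-09 is untouched.

2023-09-12 through 2023-09-17, 2023-10-02 through 2023-10-09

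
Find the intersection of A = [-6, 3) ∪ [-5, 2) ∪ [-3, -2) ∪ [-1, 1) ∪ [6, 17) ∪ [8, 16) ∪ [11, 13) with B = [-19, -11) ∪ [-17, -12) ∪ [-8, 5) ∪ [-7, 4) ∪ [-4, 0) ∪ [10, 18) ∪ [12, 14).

A, merged: [-6, 3), [6, 17).
B, merged: [-19, -11), [-8, 5), [10, 18).
[-6, 3) ∩ B → [-6, 3).
[6, 17) ∩ B → [10, 17).

[-6, 3) ∪ [10, 17)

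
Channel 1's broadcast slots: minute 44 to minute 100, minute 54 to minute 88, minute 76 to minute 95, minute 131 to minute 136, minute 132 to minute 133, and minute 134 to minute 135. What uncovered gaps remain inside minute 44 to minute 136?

minute 100 to minute 131

The merged coverage is minute 44 to minute 100, minute 131 to minute 136.
Complement within minute 44 to minute 136: minute 100 to minute 131.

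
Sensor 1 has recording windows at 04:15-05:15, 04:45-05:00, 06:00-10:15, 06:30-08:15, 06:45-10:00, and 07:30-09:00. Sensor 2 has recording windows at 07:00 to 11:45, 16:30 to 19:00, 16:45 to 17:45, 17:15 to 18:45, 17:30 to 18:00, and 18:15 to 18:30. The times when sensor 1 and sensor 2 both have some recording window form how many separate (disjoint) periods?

1

Merge the first list: 04:15–05:15, 06:00–10:15.
Merge the second list: 07:00–11:45, 16:30–19:00.
A ∩ B = 07:00–10:15.
That is 1 disjoint piece.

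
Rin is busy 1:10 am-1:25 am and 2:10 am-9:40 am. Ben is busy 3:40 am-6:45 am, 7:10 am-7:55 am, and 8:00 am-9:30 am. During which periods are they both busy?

3:40 am-6:45 am, 7:10 am-7:55 am, 8:00 am-9:30 am

1:10 am-1:25 am meets no B interval.
2:10 am-9:40 am ∩ B → 3:40 am-6:45 am, 7:10 am-7:55 am, 8:00 am-9:30 am.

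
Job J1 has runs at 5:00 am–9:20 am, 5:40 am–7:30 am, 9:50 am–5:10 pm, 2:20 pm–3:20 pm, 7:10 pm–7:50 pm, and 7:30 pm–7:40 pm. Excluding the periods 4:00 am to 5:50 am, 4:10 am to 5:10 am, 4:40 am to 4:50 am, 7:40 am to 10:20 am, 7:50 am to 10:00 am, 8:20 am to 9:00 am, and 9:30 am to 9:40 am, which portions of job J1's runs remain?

5:50 am–7:40 am, 10:20 am–5:10 pm, 7:10 pm–7:50 pm

First set merges to 5:00 am–9:20 am, 9:50 am–5:10 pm, 7:10 pm–7:50 pm.
Second set merges to 4:00 am–5:50 am, 7:40 am–10:20 am.
5:00 am–9:20 am with B removed leaves 5:50 am–7:40 am.
9:50 am–5:10 pm with B removed leaves 10:20 am–5:10 pm.
7:10 pm–7:50 pm is untouched.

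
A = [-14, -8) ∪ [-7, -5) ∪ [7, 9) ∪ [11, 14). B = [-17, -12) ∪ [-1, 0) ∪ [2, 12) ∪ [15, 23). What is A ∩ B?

[-14, -8) meets the second set on [-14, -12).
[-7, -5): no overlap with the second set.
[7, 9) meets the second set on [7, 9).
[11, 14) meets the second set on [11, 12).

[-14, -12) ∪ [7, 9) ∪ [11, 12)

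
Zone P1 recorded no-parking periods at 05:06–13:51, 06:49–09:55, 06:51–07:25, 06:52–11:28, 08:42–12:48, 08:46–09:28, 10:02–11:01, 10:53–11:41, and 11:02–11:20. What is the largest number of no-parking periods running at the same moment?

5

Sweep endpoints in order; track running count of active intervals.
Peak of 5 reached at 08:46.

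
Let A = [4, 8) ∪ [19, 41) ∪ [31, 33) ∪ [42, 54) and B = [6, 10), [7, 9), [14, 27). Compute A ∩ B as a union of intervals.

[6, 8) ∪ [19, 27)

A, merged: [4, 8), [19, 41), [42, 54).
B, merged: [6, 10), [14, 27).
[4, 8) overlaps B on [6, 8).
[19, 41) overlaps B on [19, 27).
[42, 54) falls entirely outside B.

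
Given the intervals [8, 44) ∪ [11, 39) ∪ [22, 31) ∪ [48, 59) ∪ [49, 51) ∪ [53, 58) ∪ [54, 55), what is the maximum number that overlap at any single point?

3

Sweep endpoints in order; track running count of active intervals.
Peak of 3 reached at 22.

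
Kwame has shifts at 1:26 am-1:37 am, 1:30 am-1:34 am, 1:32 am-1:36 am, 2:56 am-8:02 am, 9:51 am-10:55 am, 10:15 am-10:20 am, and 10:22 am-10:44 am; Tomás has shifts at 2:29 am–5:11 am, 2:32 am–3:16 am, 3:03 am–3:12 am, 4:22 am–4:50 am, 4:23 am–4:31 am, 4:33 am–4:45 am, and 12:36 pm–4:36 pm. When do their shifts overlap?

2:56 am-5:11 am

A, merged: 1:26 am-1:37 am, 2:56 am-8:02 am, 9:51 am-10:55 am.
B, merged: 2:29 am-5:11 am, 12:36 pm-4:36 pm.
1:26 am-1:37 am meets no B interval.
2:56 am-8:02 am ∩ B → 2:56 am-5:11 am.
9:51 am-10:55 am meets no B interval.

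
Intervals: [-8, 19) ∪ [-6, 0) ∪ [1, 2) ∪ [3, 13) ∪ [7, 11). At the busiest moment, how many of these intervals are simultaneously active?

3

Sweep endpoints in order; track running count of active intervals.
Peak of 3 reached at 7.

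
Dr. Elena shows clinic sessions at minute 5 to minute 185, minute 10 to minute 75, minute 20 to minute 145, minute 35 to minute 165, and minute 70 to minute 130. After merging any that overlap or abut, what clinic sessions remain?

minute 10 to minute 75 overlaps/touches minute 5 to minute 185 → extend to minute 5 to minute 185.
minute 20 to minute 145 overlaps/touches minute 5 to minute 185 → extend to minute 5 to minute 185.
minute 35 to minute 165 overlaps/touches minute 5 to minute 185 → extend to minute 5 to minute 185.
minute 70 to minute 130 overlaps/touches minute 5 to minute 185 → extend to minute 5 to minute 185.

minute 5 to minute 185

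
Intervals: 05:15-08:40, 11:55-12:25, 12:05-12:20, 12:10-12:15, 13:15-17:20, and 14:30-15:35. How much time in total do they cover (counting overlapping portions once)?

8 h

Merged: 05:15–08:40, 11:55–12:25, 13:15–17:20.
Lengths: 3 h 25 min + 30 min + 4 h 5 min = 8 h.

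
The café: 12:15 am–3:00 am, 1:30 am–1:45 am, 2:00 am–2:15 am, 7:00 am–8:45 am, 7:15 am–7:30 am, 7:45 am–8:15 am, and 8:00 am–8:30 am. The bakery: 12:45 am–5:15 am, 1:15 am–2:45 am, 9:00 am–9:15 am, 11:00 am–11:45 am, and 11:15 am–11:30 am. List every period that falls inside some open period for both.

12:45 am–3:00 am

A, merged: 12:15 am–3:00 am, 7:00 am–8:45 am.
B, merged: 12:45 am–5:15 am, 9:00 am–9:15 am, 11:00 am–11:45 am.
12:15 am–3:00 am ∩ B → 12:45 am–3:00 am.
7:00 am–8:45 am meets no B interval.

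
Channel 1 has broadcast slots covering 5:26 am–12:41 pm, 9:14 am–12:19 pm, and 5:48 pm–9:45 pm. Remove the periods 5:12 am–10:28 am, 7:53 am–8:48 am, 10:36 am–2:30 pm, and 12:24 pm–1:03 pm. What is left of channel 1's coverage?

10:28 am-10:36 am, 5:48 pm-9:45 pm

A, merged: 5:26 am-12:41 pm, 5:48 pm-9:45 pm.
B, merged: 5:12 am-10:28 am, 10:36 am-2:30 pm.
5:26 am-12:41 pm \ B = 10:28 am-10:36 am.
5:48 pm-9:45 pm: nothing removed.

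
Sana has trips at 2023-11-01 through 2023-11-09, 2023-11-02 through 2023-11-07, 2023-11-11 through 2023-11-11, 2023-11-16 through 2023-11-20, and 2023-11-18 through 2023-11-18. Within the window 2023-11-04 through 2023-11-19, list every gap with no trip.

2023-11-10 through 2023-11-10, 2023-11-12 through 2023-11-15

The merged coverage is 2023-11-01 through 2023-11-09, 2023-11-11 through 2023-11-11, 2023-11-16 through 2023-11-20.
Complement within 2023-11-04 through 2023-11-19: 2023-11-10 through 2023-11-10, 2023-11-12 through 2023-11-15.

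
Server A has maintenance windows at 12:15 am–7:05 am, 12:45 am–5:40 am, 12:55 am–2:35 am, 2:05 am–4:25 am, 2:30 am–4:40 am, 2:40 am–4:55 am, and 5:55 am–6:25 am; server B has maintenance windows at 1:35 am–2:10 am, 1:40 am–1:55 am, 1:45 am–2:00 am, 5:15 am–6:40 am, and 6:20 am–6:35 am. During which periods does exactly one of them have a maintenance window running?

First set merges to 12:15 am–7:05 am.
Second set merges to 1:35 am–2:10 am, 5:15 am–6:40 am.
A but not B: 12:15 am–1:35 am, 2:10 am–5:15 am, 6:40 am–7:05 am.
B but not A: none.
Combining gives A △ B.

12:15 am–1:35 am, 2:10 am–5:15 am, 6:40 am–7:05 am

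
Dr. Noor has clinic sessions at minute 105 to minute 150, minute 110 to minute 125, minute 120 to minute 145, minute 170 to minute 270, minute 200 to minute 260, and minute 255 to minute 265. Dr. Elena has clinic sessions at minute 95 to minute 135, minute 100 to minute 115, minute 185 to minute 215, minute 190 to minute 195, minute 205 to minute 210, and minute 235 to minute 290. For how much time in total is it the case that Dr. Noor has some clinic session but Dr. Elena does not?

Merge the first list: minute 105 to minute 150, minute 170 to minute 270.
Merge the second list: minute 95 to minute 135, minute 185 to minute 215, minute 235 to minute 290.
A \ B = minute 135 to minute 150, minute 170 to minute 185, minute 215 to minute 235.
Total: 15 minutes + 15 minutes + 20 minutes = 50 minutes.

50 minutes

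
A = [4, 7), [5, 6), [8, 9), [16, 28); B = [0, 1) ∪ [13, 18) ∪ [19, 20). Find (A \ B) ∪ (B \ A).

Merge the first list: [4, 7), [8, 9), [16, 28).
Only in the first: [4, 7), [8, 9), [18, 19), [20, 28).
Only in the second: [0, 1), [13, 16).
Together these are the periods covered by exactly one.

[0, 1) ∪ [4, 7) ∪ [8, 9) ∪ [13, 16) ∪ [18, 19) ∪ [20, 28)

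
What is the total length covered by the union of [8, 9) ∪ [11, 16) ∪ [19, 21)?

8

Merged: [8, 9), [11, 16), [19, 21).
Lengths: 1 + 5 + 2 = 8.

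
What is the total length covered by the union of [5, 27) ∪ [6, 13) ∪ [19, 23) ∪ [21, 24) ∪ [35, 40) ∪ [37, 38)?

27

Merged: [5, 27), [35, 40).
Lengths: 22 + 5 = 27.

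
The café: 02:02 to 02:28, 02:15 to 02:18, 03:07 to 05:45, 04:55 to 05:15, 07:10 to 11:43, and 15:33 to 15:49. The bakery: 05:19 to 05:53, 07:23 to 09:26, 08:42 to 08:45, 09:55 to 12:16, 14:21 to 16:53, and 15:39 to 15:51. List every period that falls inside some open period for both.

05:19-05:45, 07:23-09:26, 09:55-11:43, 15:33-15:49

Merge the first list: 02:02-02:28, 03:07-05:45, 07:10-11:43, 15:33-15:49.
Merge the second list: 05:19-05:53, 07:23-09:26, 09:55-12:16, 14:21-16:53.
02:02-02:28 falls entirely outside B.
03:07-05:45 overlaps B on 05:19-05:45.
07:10-11:43 overlaps B on 07:23-09:26, 09:55-11:43.
15:33-15:49 overlaps B on 15:33-15:49.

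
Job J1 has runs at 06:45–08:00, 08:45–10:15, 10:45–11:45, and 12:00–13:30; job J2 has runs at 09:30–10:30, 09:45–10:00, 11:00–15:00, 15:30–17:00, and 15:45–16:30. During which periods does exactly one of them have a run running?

Merge the second list: 09:30–10:30, 11:00–15:00, 15:30–17:00.
Only in the first: 06:45–08:00, 08:45–09:30, 10:45–11:00.
Only in the second: 10:15–10:30, 11:45–12:00, 13:30–15:00, 15:30–17:00.
Together these are the periods covered by exactly one.

06:45–08:00, 08:45–09:30, 10:15–10:30, 10:45–11:00, 11:45–12:00, 13:30–15:00, 15:30–17:00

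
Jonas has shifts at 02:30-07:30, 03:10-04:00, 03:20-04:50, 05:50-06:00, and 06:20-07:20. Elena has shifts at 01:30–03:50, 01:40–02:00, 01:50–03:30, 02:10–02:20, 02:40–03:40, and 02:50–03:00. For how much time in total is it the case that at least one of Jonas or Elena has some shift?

First set merges to 02:30–07:30.
Second set merges to 01:30–03:50.
A ∪ B = 01:30–07:30.
Total: 6 h.

6 h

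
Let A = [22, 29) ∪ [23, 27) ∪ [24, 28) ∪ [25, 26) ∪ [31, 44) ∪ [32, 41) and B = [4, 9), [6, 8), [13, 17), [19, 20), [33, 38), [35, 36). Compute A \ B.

[22, 29) ∪ [31, 33) ∪ [38, 44)

A, merged: [22, 29), [31, 44).
B, merged: [4, 9), [13, 17), [19, 20), [33, 38).
[22, 29): nothing removed.
[31, 44) \ B = [31, 33), [38, 44).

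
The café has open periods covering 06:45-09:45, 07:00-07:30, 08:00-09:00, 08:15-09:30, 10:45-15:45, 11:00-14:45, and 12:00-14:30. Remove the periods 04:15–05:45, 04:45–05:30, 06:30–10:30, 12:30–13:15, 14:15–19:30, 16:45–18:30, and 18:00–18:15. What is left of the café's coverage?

10:45-12:30, 13:15-14:15

A, merged: 06:45-09:45, 10:45-15:45.
B, merged: 04:15-05:45, 06:30-10:30, 12:30-13:15, 14:15-19:30.
06:45-09:45 lies entirely inside B → drops out.
10:45-15:45 with B removed leaves 10:45-12:30, 13:15-14:15.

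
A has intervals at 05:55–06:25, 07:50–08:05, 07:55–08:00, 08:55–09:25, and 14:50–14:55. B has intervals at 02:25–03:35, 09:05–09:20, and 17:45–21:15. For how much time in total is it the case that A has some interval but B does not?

Merge the first list: 05:55–06:25, 07:50–08:05, 08:55–09:25, 14:50–14:55.
A \ B = 05:55–06:25, 07:50–08:05, 08:55–09:05, 09:20–09:25, 14:50–14:55.
Total: 30 min + 15 min + 10 min + 5 min + 5 min = 1 h 5 min.

1 h 5 min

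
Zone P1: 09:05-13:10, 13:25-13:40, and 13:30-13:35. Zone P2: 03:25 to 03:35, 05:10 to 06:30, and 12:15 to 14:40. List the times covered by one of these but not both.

A, merged: 09:05–13:10, 13:25–13:40.
A \ B = 09:05–12:15.
B \ A = 03:25–03:35, 05:10–06:30, 13:10–13:25, 13:40–14:40.
Union of the two gives the symmetric difference.

03:25–03:35, 05:10–06:30, 09:05–12:15, 13:10–13:25, 13:40–14:40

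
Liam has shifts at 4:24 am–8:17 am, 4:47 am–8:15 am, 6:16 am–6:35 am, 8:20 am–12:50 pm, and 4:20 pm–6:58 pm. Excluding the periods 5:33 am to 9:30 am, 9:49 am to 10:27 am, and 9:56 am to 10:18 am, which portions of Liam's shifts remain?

A, merged: 4:24 am–8:17 am, 8:20 am–12:50 pm, 4:20 pm–6:58 pm.
B, merged: 5:33 am–9:30 am, 9:49 am–10:27 am.
4:24 am–8:17 am \ B = 4:24 am–5:33 am.
8:20 am–12:50 pm \ B = 9:30 am–9:49 am, 10:27 am–12:50 pm.
4:20 pm–6:58 pm: nothing removed.

4:24 am–5:33 am, 9:30 am–9:49 am, 10:27 am–12:50 pm, 4:20 pm–6:58 pm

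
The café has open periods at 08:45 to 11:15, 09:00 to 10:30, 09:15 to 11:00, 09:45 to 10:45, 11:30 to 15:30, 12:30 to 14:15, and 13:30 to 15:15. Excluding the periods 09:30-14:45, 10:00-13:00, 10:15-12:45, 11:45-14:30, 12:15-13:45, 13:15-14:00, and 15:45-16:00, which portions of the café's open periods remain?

08:45-09:30, 14:45-15:30

A, merged: 08:45-11:15, 11:30-15:30.
B, merged: 09:30-14:45, 15:45-16:00.
08:45-11:15 \ B = 08:45-09:30.
11:30-15:30 \ B = 14:45-15:30.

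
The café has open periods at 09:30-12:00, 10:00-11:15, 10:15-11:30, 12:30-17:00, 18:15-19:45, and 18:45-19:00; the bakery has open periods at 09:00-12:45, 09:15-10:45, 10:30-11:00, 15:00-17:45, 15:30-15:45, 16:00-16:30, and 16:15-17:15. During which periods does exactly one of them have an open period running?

First set merges to 09:30–12:00, 12:30–17:00, 18:15–19:45.
Second set merges to 09:00–12:45, 15:00–17:45.
Only in the first: 12:45–15:00, 18:15–19:45.
Only in the second: 09:00–09:30, 12:00–12:30, 17:00–17:45.
Together these are the periods covered by exactly one.

09:00–09:30, 12:00–12:30, 12:45–15:00, 17:00–17:45, 18:15–19:45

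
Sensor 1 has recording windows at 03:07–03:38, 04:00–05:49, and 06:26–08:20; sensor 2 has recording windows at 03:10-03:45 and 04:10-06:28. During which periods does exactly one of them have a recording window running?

A but not B: 03:07–03:10, 04:00–04:10, 06:28–08:20.
B but not A: 03:38–03:45, 05:49–06:26.
Combining gives A △ B.

03:07–03:10, 03:38–03:45, 04:00–04:10, 05:49–06:26, 06:28–08:20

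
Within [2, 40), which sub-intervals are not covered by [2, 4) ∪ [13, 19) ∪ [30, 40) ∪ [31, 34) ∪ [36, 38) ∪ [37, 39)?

[4, 13) ∪ [19, 30)

After merging, the occupied span is [2, 4), [13, 19), [30, 40).
Gaps within [2, 40): [4, 13), [19, 30).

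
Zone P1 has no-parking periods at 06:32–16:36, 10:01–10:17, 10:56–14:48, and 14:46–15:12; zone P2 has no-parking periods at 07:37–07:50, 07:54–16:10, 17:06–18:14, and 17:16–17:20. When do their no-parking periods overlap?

A, merged: 06:32–16:36.
B, merged: 07:37–07:50, 07:54–16:10, 17:06–18:14.
06:32–16:36 ∩ B → 07:37–07:50, 07:54–16:10.

07:37–07:50, 07:54–16:10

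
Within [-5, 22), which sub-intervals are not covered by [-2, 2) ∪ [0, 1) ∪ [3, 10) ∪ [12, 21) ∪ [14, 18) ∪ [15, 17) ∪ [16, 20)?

[-5, -2) ∪ [2, 3) ∪ [10, 12) ∪ [21, 22)

Covered (merged): [-2, 2), [3, 10), [12, 21).
Gaps within [-5, 22): [-5, -2), [2, 3), [10, 12), [21, 22).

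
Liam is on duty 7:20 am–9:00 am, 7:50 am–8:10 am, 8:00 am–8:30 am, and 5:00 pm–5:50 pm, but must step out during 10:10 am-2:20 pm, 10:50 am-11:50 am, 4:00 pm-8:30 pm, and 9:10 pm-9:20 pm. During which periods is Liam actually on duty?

A, merged: 7:20 am-9:00 am, 5:00 pm-5:50 pm.
B, merged: 10:10 am-2:20 pm, 4:00 pm-8:30 pm, 9:10 pm-9:20 pm.
7:20 am-9:00 am: no B overlap → unchanged.
5:00 pm-5:50 pm: fully covered by B → removed.

7:20 am-9:00 am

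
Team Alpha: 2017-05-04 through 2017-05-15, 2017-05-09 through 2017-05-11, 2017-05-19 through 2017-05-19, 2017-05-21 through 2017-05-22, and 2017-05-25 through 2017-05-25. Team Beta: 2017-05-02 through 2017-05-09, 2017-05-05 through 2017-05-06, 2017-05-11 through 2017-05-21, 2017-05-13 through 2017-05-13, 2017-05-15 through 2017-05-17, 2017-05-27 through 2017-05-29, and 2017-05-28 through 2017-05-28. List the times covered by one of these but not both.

2017-05-02 through 2017-05-03, 2017-05-10 through 2017-05-10, 2017-05-16 through 2017-05-18, 2017-05-20 through 2017-05-20, 2017-05-22 through 2017-05-22, 2017-05-25 through 2017-05-25, 2017-05-27 through 2017-05-29

First set merges to 2017-05-04 through 2017-05-15, 2017-05-19 through 2017-05-19, 2017-05-21 through 2017-05-22, 2017-05-25 through 2017-05-25.
Second set merges to 2017-05-02 through 2017-05-09, 2017-05-11 through 2017-05-21, 2017-05-27 through 2017-05-29.
A \ B = 2017-05-10 through 2017-05-10, 2017-05-22 through 2017-05-22, 2017-05-25 through 2017-05-25.
B \ A = 2017-05-02 through 2017-05-03, 2017-05-16 through 2017-05-18, 2017-05-20 through 2017-05-20, 2017-05-27 through 2017-05-29.
Union of the two gives the symmetric difference.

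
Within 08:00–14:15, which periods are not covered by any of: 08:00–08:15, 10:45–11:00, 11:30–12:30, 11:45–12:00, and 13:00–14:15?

After merging, the occupied span is 08:00–08:15, 10:45–11:00, 11:30–12:30, 13:00–14:15.
Uncovered inside 08:00–14:15: 08:15–10:45, 11:00–11:30, 12:30–13:00.

08:15–10:45, 11:00–11:30, 12:30–13:00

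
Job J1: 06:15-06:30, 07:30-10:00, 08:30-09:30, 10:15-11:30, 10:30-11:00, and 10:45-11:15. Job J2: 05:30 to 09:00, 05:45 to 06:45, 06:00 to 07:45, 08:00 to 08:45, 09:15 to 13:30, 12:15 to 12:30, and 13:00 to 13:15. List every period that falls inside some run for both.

Merge the first list: 06:15–06:30, 07:30–10:00, 10:15–11:30.
Merge the second list: 05:30–09:00, 09:15–13:30.
06:15–06:30 overlaps B on 06:15–06:30.
07:30–10:00 overlaps B on 07:30–09:00, 09:15–10:00.
10:15–11:30 overlaps B on 10:15–11:30.

06:15–06:30, 07:30–09:00, 09:15–10:00, 10:15–11:30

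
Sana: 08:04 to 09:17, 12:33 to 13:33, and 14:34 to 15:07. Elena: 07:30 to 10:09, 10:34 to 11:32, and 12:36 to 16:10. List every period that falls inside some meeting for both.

08:04–09:17 ∩ B → 08:04–09:17.
12:33–13:33 ∩ B → 12:36–13:33.
14:34–15:07 ∩ B → 14:34–15:07.

08:04–09:17, 12:36–13:33, 14:34–15:07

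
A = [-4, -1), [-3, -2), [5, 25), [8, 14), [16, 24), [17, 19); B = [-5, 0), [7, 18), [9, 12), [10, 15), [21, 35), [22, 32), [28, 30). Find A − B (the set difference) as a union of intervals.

[5, 7) ∪ [18, 21)

Merge the first list: [-4, -1), [5, 25).
Merge the second list: [-5, 0), [7, 18), [21, 35).
[-4, -1): entirely removed.
[5, 25) \ B = [5, 7), [18, 21).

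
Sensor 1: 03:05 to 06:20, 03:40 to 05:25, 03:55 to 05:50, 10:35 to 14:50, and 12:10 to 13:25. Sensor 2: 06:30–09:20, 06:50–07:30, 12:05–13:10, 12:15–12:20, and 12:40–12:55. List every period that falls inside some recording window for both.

A, merged: 03:05–06:20, 10:35–14:50.
B, merged: 06:30–09:20, 12:05–13:10.
03:05–06:20 falls entirely outside B.
10:35–14:50 overlaps B on 12:05–13:10.

12:05–13:10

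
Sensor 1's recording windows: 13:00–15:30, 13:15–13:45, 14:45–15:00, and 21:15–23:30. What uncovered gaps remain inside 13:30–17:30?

15:30-17:30

Covered (merged): 13:00-15:30, 21:15-23:30.
Uncovered inside 13:30-17:30: 15:30-17:30.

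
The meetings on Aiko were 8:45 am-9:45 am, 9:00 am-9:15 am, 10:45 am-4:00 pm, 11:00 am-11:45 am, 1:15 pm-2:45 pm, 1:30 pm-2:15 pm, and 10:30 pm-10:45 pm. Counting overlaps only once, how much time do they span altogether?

Merged: 8:45 am–9:45 am, 10:45 am–4:00 pm, 10:30 pm–10:45 pm.
Lengths: 1 h + 5 h 15 min + 15 min = 6 h 30 min.

6 h 30 min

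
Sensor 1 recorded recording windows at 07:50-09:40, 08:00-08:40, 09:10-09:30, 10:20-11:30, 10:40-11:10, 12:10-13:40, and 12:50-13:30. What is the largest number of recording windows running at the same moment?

2

Walk the sorted start/end points keeping a running depth.
The depth first hits 2 at 08:00.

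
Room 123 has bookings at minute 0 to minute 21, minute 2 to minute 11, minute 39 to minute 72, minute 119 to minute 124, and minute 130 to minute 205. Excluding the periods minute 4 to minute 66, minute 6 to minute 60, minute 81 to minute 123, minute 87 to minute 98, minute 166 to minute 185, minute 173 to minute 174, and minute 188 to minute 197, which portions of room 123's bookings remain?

A, merged: minute 0 to minute 21, minute 39 to minute 72, minute 119 to minute 124, minute 130 to minute 205.
B, merged: minute 4 to minute 66, minute 81 to minute 123, minute 166 to minute 185, minute 188 to minute 197.
minute 0 to minute 21 with B removed leaves minute 0 to minute 4.
minute 39 to minute 72 with B removed leaves minute 66 to minute 72.
minute 119 to minute 124 with B removed leaves minute 123 to minute 124.
minute 130 to minute 205 with B removed leaves minute 130 to minute 166, minute 185 to minute 188, minute 197 to minute 205.

minute 0 to minute 4, minute 66 to minute 72, minute 123 to minute 124, minute 130 to minute 166, minute 185 to minute 188, minute 197 to minute 205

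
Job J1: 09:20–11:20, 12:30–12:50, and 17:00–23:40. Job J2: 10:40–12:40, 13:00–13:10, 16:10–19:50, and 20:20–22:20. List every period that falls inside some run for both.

09:20-11:20 overlaps B on 10:40-11:20.
12:30-12:50 overlaps B on 12:30-12:40.
17:00-23:40 overlaps B on 17:00-19:50, 20:20-22:20.

10:40-11:20, 12:30-12:40, 17:00-19:50, 20:20-22:20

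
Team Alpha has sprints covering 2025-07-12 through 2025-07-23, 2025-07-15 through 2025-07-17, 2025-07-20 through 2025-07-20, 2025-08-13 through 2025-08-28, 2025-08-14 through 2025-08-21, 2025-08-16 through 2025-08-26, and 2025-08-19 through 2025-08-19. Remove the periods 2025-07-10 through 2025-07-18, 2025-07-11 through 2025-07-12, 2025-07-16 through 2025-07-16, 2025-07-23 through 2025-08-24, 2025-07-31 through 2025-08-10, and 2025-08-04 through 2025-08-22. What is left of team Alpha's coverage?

Merge the first list: 2025-07-12 through 2025-07-23, 2025-08-13 through 2025-08-28.
Merge the second list: 2025-07-10 through 2025-07-18, 2025-07-23 through 2025-08-24.
2025-07-12 through 2025-07-23 \ B = 2025-07-19 through 2025-07-22.
2025-08-13 through 2025-08-28 \ B = 2025-08-25 through 2025-08-28.

2025-07-19 through 2025-07-22, 2025-08-25 through 2025-08-28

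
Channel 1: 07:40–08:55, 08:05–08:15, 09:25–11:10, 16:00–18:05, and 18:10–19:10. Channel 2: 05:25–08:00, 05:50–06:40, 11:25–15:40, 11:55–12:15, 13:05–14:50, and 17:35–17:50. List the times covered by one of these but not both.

First set merges to 07:40–08:55, 09:25–11:10, 16:00–18:05, 18:10–19:10.
Second set merges to 05:25–08:00, 11:25–15:40, 17:35–17:50.
A \ B = 08:00–08:55, 09:25–11:10, 16:00–17:35, 17:50–18:05, 18:10–19:10.
B \ A = 05:25–07:40, 11:25–15:40.
Union of the two gives the symmetric difference.

05:25–07:40, 08:00–08:55, 09:25–11:10, 11:25–15:40, 16:00–17:35, 17:50–18:05, 18:10–19:10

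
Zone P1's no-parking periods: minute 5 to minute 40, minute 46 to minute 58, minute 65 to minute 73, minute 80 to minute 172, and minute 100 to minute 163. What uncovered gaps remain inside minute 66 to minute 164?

minute 73 to minute 80

After merging, the occupied span is minute 5 to minute 40, minute 46 to minute 58, minute 65 to minute 73, minute 80 to minute 172.
Gaps within minute 66 to minute 164: minute 73 to minute 80.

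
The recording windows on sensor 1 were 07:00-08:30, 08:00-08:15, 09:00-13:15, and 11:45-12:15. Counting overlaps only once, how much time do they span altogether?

Merged: 07:00-08:30, 09:00-13:15.
Lengths: 1 h 30 min + 4 h 15 min = 5 h 45 min.

5 h 45 min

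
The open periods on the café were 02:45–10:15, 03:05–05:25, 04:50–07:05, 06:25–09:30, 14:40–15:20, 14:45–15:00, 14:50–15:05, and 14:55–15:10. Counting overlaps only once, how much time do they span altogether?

Merged: 02:45–10:15, 14:40–15:20.
Lengths: 7 h 30 min + 40 min = 8 h 10 min.

8 h 10 min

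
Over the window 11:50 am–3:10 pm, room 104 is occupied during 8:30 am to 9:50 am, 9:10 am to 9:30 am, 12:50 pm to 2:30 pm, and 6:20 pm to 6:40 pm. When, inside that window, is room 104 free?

The merged coverage is 8:30 am-9:50 am, 12:50 pm-2:30 pm, 6:20 pm-6:40 pm.
Uncovered inside 11:50 am-3:10 pm: 11:50 am-12:50 pm, 2:30 pm-3:10 pm.

11:50 am-12:50 pm, 2:30 pm-3:10 pm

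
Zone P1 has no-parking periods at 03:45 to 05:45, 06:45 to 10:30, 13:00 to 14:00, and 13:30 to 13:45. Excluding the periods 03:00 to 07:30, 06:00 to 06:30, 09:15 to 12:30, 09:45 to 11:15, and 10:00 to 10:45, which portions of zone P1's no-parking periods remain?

First set merges to 03:45–05:45, 06:45–10:30, 13:00–14:00.
Second set merges to 03:00–07:30, 09:15–12:30.
03:45–05:45: fully covered by B → removed.
06:45–10:30 minus B → 07:30–09:15.
13:00–14:00: no B overlap → unchanged.

07:30–09:15, 13:00–14:00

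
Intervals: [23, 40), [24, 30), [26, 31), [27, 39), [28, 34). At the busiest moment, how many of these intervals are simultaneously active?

Walk the sorted start/end points keeping a running depth.
The depth first hits 5 at 28.

5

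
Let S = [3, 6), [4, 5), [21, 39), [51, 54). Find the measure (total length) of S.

24

Merged: [3, 6), [21, 39), [51, 54).
Lengths: 3 + 18 + 3 = 24.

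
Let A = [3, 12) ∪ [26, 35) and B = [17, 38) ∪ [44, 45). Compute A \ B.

[3, 12)

[3, 12): nothing removed.
[26, 35): entirely removed.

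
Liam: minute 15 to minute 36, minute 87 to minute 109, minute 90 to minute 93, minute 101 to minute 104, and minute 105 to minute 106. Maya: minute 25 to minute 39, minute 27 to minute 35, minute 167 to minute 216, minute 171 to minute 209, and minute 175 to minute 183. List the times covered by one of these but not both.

First set merges to minute 15 to minute 36, minute 87 to minute 109.
Second set merges to minute 25 to minute 39, minute 167 to minute 216.
A \ B = minute 15 to minute 25, minute 87 to minute 109.
B \ A = minute 36 to minute 39, minute 167 to minute 216.
Union of the two gives the symmetric difference.

minute 15 to minute 25, minute 36 to minute 39, minute 87 to minute 109, minute 167 to minute 216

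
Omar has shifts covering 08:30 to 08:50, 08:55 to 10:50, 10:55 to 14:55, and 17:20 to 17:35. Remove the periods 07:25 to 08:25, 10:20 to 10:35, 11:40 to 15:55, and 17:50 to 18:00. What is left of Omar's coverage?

08:30-08:50, 08:55-10:20, 10:35-10:50, 10:55-11:40, 17:20-17:35

08:30-08:50: no B overlap → unchanged.
08:55-10:50 minus B → 08:55-10:20, 10:35-10:50.
10:55-14:55 minus B → 10:55-11:40.
17:20-17:35: no B overlap → unchanged.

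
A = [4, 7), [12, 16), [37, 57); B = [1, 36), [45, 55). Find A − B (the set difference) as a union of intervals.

[4, 7) lies entirely inside B → drops out.
[12, 16) lies entirely inside B → drops out.
[37, 57) with B removed leaves [37, 45), [55, 57).

[37, 45) ∪ [55, 57)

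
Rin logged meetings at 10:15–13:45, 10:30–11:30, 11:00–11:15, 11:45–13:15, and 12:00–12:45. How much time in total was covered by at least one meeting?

3 h 30 min

Merged: 10:15–13:45.
Length: 3 h 30 min.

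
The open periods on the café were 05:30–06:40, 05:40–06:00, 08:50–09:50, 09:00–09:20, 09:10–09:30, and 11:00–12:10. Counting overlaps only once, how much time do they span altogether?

Merged: 05:30-06:40, 08:50-09:50, 11:00-12:10.
Lengths: 1 h 10 min + 1 h + 1 h 10 min = 3 h 20 min.

3 h 20 min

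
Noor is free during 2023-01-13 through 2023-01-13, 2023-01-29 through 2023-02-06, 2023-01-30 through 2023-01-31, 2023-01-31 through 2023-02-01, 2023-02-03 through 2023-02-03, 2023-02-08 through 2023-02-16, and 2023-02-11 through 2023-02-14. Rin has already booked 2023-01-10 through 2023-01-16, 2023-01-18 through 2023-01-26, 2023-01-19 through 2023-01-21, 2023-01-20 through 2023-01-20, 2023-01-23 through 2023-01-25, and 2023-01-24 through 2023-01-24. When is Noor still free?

2023-01-29 through 2023-02-06, 2023-02-08 through 2023-02-16

First set merges to 2023-01-13 through 2023-01-13, 2023-01-29 through 2023-02-06, 2023-02-08 through 2023-02-16.
Second set merges to 2023-01-10 through 2023-01-16, 2023-01-18 through 2023-01-26.
2023-01-13 through 2023-01-13: entirely removed.
2023-01-29 through 2023-02-06: nothing removed.
2023-02-08 through 2023-02-16: nothing removed.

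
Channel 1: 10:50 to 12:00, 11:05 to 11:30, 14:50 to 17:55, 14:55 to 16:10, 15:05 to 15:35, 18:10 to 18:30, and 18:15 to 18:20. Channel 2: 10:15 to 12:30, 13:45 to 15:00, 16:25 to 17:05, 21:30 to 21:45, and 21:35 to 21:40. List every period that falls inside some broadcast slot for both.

10:50–12:00, 14:50–15:00, 16:25–17:05

A, merged: 10:50–12:00, 14:50–17:55, 18:10–18:30.
B, merged: 10:15–12:30, 13:45–15:00, 16:25–17:05, 21:30–21:45.
10:50–12:00 meets the second set on 10:50–12:00.
14:50–17:55 meets the second set on 14:50–15:00, 16:25–17:05.
18:10–18:30: no overlap with the second set.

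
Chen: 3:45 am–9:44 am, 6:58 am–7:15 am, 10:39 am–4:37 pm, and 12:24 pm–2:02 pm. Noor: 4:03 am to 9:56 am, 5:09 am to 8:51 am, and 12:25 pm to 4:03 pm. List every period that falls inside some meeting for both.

Merge the first list: 3:45 am–9:44 am, 10:39 am–4:37 pm.
Merge the second list: 4:03 am–9:56 am, 12:25 pm–4:03 pm.
3:45 am–9:44 am meets the second set on 4:03 am–9:44 am.
10:39 am–4:37 pm meets the second set on 12:25 pm–4:03 pm.

4:03 am–9:44 am, 12:25 pm–4:03 pm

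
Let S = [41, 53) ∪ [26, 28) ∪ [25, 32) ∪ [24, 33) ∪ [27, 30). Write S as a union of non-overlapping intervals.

Sort by start: [24, 33), [25, 32), [26, 28), [27, 30), [41, 53).
[25, 32) overlaps/touches [24, 33) → extend to [24, 33).
[26, 28) overlaps/touches [24, 33) → extend to [24, 33).
[27, 30) overlaps/touches [24, 33) → extend to [24, 33).
[41, 53) is disjoint → start new block.

[24, 33) ∪ [41, 53)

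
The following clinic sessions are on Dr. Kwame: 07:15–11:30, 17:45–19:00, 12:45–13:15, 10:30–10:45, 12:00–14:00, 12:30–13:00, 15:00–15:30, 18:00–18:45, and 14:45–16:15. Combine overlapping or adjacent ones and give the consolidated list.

07:15–11:30, 12:00–14:00, 14:45–16:15, 17:45–19:00

Sort by start: 07:15–11:30, 10:30–10:45, 12:00–14:00, 12:30–13:00, 12:45–13:15, 14:45–16:15, 15:00–15:30, 17:45–19:00, 18:00–18:45.
10:30–10:45 overlaps/touches 07:15–11:30 → extend to 07:15–11:30.
12:00–14:00 is disjoint → start new block.
12:30–13:00 overlaps/touches 12:00–14:00 → extend to 12:00–14:00.
12:45–13:15 overlaps/touches 12:00–14:00 → extend to 12:00–14:00.
14:45–16:15 is disjoint → start new block.
15:00–15:30 overlaps/touches 14:45–16:15 → extend to 14:45–16:15.
17:45–19:00 is disjoint → start new block.
18:00–18:45 overlaps/touches 17:45–19:00 → extend to 17:45–19:00.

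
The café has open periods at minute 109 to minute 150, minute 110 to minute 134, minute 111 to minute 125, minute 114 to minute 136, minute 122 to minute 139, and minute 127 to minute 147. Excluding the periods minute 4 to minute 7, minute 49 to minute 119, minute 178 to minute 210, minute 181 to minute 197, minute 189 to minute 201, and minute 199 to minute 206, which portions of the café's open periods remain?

minute 119 to minute 150

A, merged: minute 109 to minute 150.
B, merged: minute 4 to minute 7, minute 49 to minute 119, minute 178 to minute 210.
minute 109 to minute 150 minus B → minute 119 to minute 150.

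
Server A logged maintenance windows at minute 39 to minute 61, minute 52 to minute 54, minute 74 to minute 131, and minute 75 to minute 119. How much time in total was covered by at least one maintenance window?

79 minutes

Merged: minute 39 to minute 61, minute 74 to minute 131.
Lengths: 22 minutes + 57 minutes = 79 minutes.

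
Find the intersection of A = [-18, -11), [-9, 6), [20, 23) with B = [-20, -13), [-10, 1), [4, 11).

[-18, -11) overlaps B on [-18, -13).
[-9, 6) overlaps B on [-9, 1), [4, 6).
[20, 23) falls entirely outside B.

[-18, -13) ∪ [-9, 1) ∪ [4, 6)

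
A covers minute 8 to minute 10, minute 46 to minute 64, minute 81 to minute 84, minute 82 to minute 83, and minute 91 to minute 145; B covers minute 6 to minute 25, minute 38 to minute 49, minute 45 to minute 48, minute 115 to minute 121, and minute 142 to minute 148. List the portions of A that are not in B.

minute 49 to minute 64, minute 81 to minute 84, minute 91 to minute 115, minute 121 to minute 142

First set merges to minute 8 to minute 10, minute 46 to minute 64, minute 81 to minute 84, minute 91 to minute 145.
Second set merges to minute 6 to minute 25, minute 38 to minute 49, minute 115 to minute 121, minute 142 to minute 148.
minute 8 to minute 10 lies entirely inside B → drops out.
minute 46 to minute 64 with B removed leaves minute 49 to minute 64.
minute 81 to minute 84 is untouched.
minute 91 to minute 145 with B removed leaves minute 91 to minute 115, minute 121 to minute 142.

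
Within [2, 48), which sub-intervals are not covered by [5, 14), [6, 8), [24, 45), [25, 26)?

[2, 5) ∪ [14, 24) ∪ [45, 48)

Covered (merged): [5, 14), [24, 45).
Gaps within [2, 48): [2, 5), [14, 24), [45, 48).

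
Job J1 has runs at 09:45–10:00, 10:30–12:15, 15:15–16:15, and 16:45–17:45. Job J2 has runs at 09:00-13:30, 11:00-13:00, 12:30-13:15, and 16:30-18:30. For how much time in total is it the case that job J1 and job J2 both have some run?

Second set merges to 09:00-13:30, 16:30-18:30.
A ∩ B = 09:45-10:00, 10:30-12:15, 16:45-17:45.
Total: 15 min + 1 h 45 min + 1 h = 3 h.

3 h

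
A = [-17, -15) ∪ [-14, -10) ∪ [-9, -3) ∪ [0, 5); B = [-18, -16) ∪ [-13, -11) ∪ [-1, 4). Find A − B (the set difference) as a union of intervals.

[-17, -15) \ B = [-16, -15).
[-14, -10) \ B = [-14, -13), [-11, -10).
[-9, -3): nothing removed.
[0, 5) \ B = [4, 5).

[-16, -15) ∪ [-14, -13) ∪ [-11, -10) ∪ [-9, -3) ∪ [4, 5)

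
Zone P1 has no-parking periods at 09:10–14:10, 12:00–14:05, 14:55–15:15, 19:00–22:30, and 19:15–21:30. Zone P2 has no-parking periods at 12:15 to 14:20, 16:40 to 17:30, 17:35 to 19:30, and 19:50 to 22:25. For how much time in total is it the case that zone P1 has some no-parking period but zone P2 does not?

3 h 50 min

First set merges to 09:10-14:10, 14:55-15:15, 19:00-22:30.
A \ B = 09:10-12:15, 14:55-15:15, 19:30-19:50, 22:25-22:30.
Total: 3 h 5 min + 20 min + 20 min + 5 min = 3 h 50 min.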